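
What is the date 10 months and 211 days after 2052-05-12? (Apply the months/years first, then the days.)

October 9, 2053

Adding 10 months and 211 days from May 12, 2052: first the month/year part, then the days.
month 5 + 10 = 15, which is month 3 of year 2053 → March 2053.
Day 12 is valid in March, giving March 12, 2053.
Now add 211 days from March 12, 2053.
March has 31 days, so 31 − 12 = 19 days remain after March 12, 2053; 211 − 19 = 192 left.
April 2053 has 30 days: 192 − 30 = 162 left.
May 2053 has 31 days: 162 − 31 = 131 left.
June 2053 has 30 days: 131 − 30 = 101 left.
July 2053 has 31 days: 101 − 31 = 70 left.
August 2053 has 31 days: 70 − 31 = 39 left.
September 2053 has 30 days: 39 − 30 = 9 left.
9 days into October 2053 → October 9, 2053.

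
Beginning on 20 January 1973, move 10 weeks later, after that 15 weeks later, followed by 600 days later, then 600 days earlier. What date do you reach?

July 14, 1973

Advancing 10 weeks (= 70 days) from January 20, 1973:
January has 31 days, so 31 − 20 = 11 days remain after January 20, 1973; 70 − 11 = 59 left.
February 1973 has 28 days (1973 is not a leap year): 59 − 28 = 31 left.
31 days into March 1973 → March 31, 1973.
Adding 15 weeks (= 105 days) from March 31, 1973:
March has 31 days, so 31 − 31 = 0 days remain after March 31, 1973; 105 − 0 = 105 left.
April 1973 has 30 days: 105 − 30 = 75 left.
May 1973 has 31 days: 75 − 31 = 44 left.
June 1973 has 30 days: 44 − 30 = 14 left.
14 days into July 1973 → July 14, 1973.
Adding 600 days from July 14, 1973:
July has 31 days, so 31 − 14 = 17 days remain after July 14, 1973; 600 − 17 = 583 left.
August 1973 has 31 days: 583 − 31 = 552 left.
September 1973 has 30 days: 552 − 30 = 522 left.
October 1973 has 31 days: 522 − 31 = 491 left.
November 1973 has 30 days: 491 − 30 = 461 left.
December 1973 has 31 days: 461 − 31 = 430 left.
January 1974 has 31 days: 430 − 31 = 399 left.
February 1974 has 28 days (1974 is not a leap year): 399 − 28 = 371 left.
March 1974 has 31 days: 371 − 31 = 340 left.
April 1974 has 30 days: 340 − 30 = 310 left.
May 1974 has 31 days: 310 − 31 = 279 left.
June 1974 has 30 days: 279 − 30 = 249 left.
July 1974 has 31 days: 249 − 31 = 218 left.
August 1974 has 31 days: 218 − 31 = 187 left.
September 1974 has 30 days: 187 − 30 = 157 left.
October 1974 has 31 days: 157 − 31 = 126 left.
November 1974 has 30 days: 126 − 30 = 96 left.
December 1974 has 31 days: 96 − 31 = 65 left.
January 1975 has 31 days: 65 − 31 = 34 left.
February 1975 has 28 days (1975 is not a leap year): 34 − 28 = 6 left.
6 days into March 1975 → March 6, 1975.
Going back 600 days from March 6, 1975:
Going back 6 days from March 6, 1975 reaches the end of the previous month; 600 − 6 = 594 left.
February 1975 has 28 days (1975 is not a leap year): 594 − 28 = 566 left.
January 1975 has 31 days: 566 − 31 = 535 left.
December 1974 has 31 days: 535 − 31 = 504 left.
November 1974 has 30 days: 504 − 30 = 474 left.
October 1974 has 31 days: 474 − 31 = 443 left.
September 1974 has 30 days: 443 − 30 = 413 left.
August 1974 has 31 days: 413 − 31 = 382 left.
July 1974 has 31 days: 382 − 31 = 351 left.
June 1974 has 30 days: 351 − 30 = 321 left.
May 1974 has 31 days: 321 − 31 = 290 left.
April 1974 has 30 days: 290 − 30 = 260 left.
March 1974 has 31 days: 260 − 31 = 229 left.
February 1974 has 28 days (1974 is not a leap year): 229 − 28 = 201 left.
January 1974 has 31 days: 201 − 31 = 170 left.
December 1973 has 31 days: 170 − 31 = 139 left.
November 1973 has 30 days: 139 − 30 = 109 left.
October 1973 has 31 days: 109 − 31 = 78 left.
September 1973 has 30 days: 78 − 30 = 48 left.
August 1973 has 31 days: 48 − 31 = 17 left.
July 1973 has 31 days; 31 − 17 = 14 → July 14, 1973.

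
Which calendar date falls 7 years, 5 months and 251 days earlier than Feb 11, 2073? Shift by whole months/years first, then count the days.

January 3, 2065

Going back 7 years, 5 months and 251 days from February 11, 2073: first the month/year part, then the days.
-7 years → 2066; month 2 − 5 = -3, which is month 9 of year 2065 → September 2065.
Day 11 is valid in September, giving September 11, 2065.
Now subtract 251 days from September 11, 2065.
Going back 11 days from September 11, 2065 reaches the end of the previous month; 251 − 11 = 240 left.
August 2065 has 31 days: 240 − 31 = 209 left.
July 2065 has 31 days: 209 − 31 = 178 left.
June 2065 has 30 days: 178 − 30 = 148 left.
May 2065 has 31 days: 148 − 31 = 117 left.
April 2065 has 30 days: 117 − 30 = 87 left.
March 2065 has 31 days: 87 − 31 = 56 left.
February 2065 has 28 days (2065 is not a leap year): 56 − 28 = 28 left.
January 2065 has 31 days; 31 − 28 = 3 → January 3, 2065.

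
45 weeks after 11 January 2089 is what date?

Adding 45 weeks = 315 days from January 11, 2089.
January has 31 days, so 31 − 11 = 20 days remain after January 11, 2089; 315 − 20 = 295 left.
February 2089 has 28 days (2089 is not a leap year): 295 − 28 = 267 left.
March 2089 has 31 days: 267 − 31 = 236 left.
April 2089 has 30 days: 236 − 30 = 206 left.
May 2089 has 31 days: 206 − 31 = 175 left.
June 2089 has 30 days: 175 − 30 = 145 left.
July 2089 has 31 days: 145 − 31 = 114 left.
August 2089 has 31 days: 114 − 31 = 83 left.
September 2089 has 30 days: 83 − 30 = 53 left.
October 2089 has 31 days: 53 − 31 = 22 left.
22 days into November 2089 → November 22, 2089.

November 22, 2089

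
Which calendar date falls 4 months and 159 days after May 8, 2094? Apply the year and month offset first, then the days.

Adding 4 months and 159 days from May 8, 2094: first the month/year part, then the days.
month 5 + 4 = 9 → September 2094.
Day 8 is valid in September, giving September 8, 2094.
Now add 159 days from September 8, 2094.
September has 30 days, so 30 − 8 = 22 days remain after September 8, 2094; 159 − 22 = 137 left.
October 2094 has 31 days: 137 − 31 = 106 left.
November 2094 has 30 days: 106 − 30 = 76 left.
December 2094 has 31 days: 76 − 31 = 45 left.
January 2095 has 31 days: 45 − 31 = 14 left.
14 days into February 2095 → February 14, 2095.

February 14, 2095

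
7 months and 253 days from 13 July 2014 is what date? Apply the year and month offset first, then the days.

October 24, 2015

Counting forward 7 months and 253 days from July 13, 2014: first the month/year part, then the days.
month 7 + 7 = 14, which is month 2 of year 2015 → February 2015.
Day 13 is valid in February, giving February 13, 2015.
Now add 253 days from February 13, 2015.
February has 28 days, so 28 − 13 = 15 days remain after February 13, 2015; 253 − 15 = 238 left.
March 2015 has 31 days: 238 − 31 = 207 left.
April 2015 has 30 days: 207 − 30 = 177 left.
May 2015 has 31 days: 177 − 31 = 146 left.
June 2015 has 30 days: 146 − 30 = 116 left.
July 2015 has 31 days: 116 − 31 = 85 left.
August 2015 has 31 days: 85 − 31 = 54 left.
September 2015 has 30 days: 54 − 30 = 24 left.
24 days into October 2015 → October 24, 2015.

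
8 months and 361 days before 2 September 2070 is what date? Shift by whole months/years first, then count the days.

January 6, 2069

Subtracting 8 months and 361 days from September 2, 2070: first the month/year part, then the days.
month 9 − 8 = 1 → January 2070.
Day 2 is valid in January, giving January 2, 2070.
Now subtract 361 days from January 2, 2070.
Going back 2 days from January 2, 2070 reaches the end of the previous month; 361 − 2 = 359 left.
December 2069 has 31 days: 359 − 31 = 328 left.
November 2069 has 30 days: 328 − 30 = 298 left.
October 2069 has 31 days: 298 − 31 = 267 left.
September 2069 has 30 days: 267 − 30 = 237 left.
August 2069 has 31 days: 237 − 31 = 206 left.
July 2069 has 31 days: 206 − 31 = 175 left.
June 2069 has 30 days: 175 − 30 = 145 left.
May 2069 has 31 days: 145 − 31 = 114 left.
April 2069 has 30 days: 114 − 30 = 84 left.
March 2069 has 31 days: 84 − 31 = 53 left.
February 2069 has 28 days (2069 is not a leap year): 53 − 28 = 25 left.
January 2069 has 31 days; 31 − 25 = 6 → January 6, 2069.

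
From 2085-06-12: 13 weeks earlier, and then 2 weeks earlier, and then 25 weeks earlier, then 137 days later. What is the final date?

Going back 13 weeks (= 91 days) from June 12, 2085:
Going back 12 days from June 12, 2085 reaches the end of the previous month; 91 − 12 = 79 left.
May 2085 has 31 days: 79 − 31 = 48 left.
April 2085 has 30 days: 48 − 30 = 18 left.
March 2085 has 31 days; 31 − 18 = 13 → March 13, 2085.
Counting back 2 weeks (= 14 days) from March 13, 2085:
Going back 13 days from March 13, 2085 reaches the end of the previous month; 14 − 13 = 1 left.
February 2085 has 28 days; 28 − 1 = 27 → February 27, 2085.
Counting back 25 weeks (= 175 days) from February 27, 2085:
Going back 27 days from February 27, 2085 reaches the end of the previous month; 175 − 27 = 148 left.
January 2085 has 31 days: 148 − 31 = 117 left.
December 2084 has 31 days: 117 − 31 = 86 left.
November 2084 has 30 days: 86 − 30 = 56 left.
October 2084 has 31 days: 56 − 31 = 25 left.
September 2084 has 30 days; 30 − 25 = 5 → September 5, 2084.
Adding 137 days from September 5, 2084:
September has 30 days, so 30 − 5 = 25 days remain after September 5, 2084; 137 − 25 = 112 left.
October 2084 has 31 days: 112 − 31 = 81 left.
November 2084 has 30 days: 81 − 30 = 51 left.
December 2084 has 31 days: 51 − 31 = 20 left.
20 days into January 2085 → January 20, 2085.

January 20, 2085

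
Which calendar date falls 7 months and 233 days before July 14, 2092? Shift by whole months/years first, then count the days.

Counting back 7 months and 233 days from July 14, 2092: first the month/year part, then the days.
month 7 − 7 = 0, which is month 12 of year 2091 → December 2091.
Day 14 is valid in December, giving December 14, 2091.
Now subtract 233 days from December 14, 2091.
Going back 14 days from December 14, 2091 reaches the end of the previous month; 233 − 14 = 219 left.
November 2091 has 30 days: 219 − 30 = 189 left.
October 2091 has 31 days: 189 − 31 = 158 left.
September 2091 has 30 days: 158 − 30 = 128 left.
August 2091 has 31 days: 128 − 31 = 97 left.
July 2091 has 31 days: 97 − 31 = 66 left.
June 2091 has 30 days: 66 − 30 = 36 left.
May 2091 has 31 days: 36 − 31 = 5 left.
April 2091 has 30 days; 30 − 5 = 25 → April 25, 2091.

April 25, 2091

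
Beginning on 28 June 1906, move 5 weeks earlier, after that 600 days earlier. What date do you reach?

October 1, 1904

Subtracting 5 weeks (= 35 days) from June 28, 1906:
Going back 28 days from June 28, 1906 reaches the end of the previous month; 35 − 28 = 7 left.
May 1906 has 31 days; 31 − 7 = 24 → May 24, 1906.
Counting back 600 days from May 24, 1906:
Going back 24 days from May 24, 1906 reaches the end of the previous month; 600 − 24 = 576 left.
April 1906 has 30 days: 576 − 30 = 546 left.
March 1906 has 31 days: 546 − 31 = 515 left.
February 1906 has 28 days (1906 is not a leap year): 515 − 28 = 487 left.
January 1906 has 31 days: 487 − 31 = 456 left.
December 1905 has 31 days: 456 − 31 = 425 left.
November 1905 has 30 days: 425 − 30 = 395 left.
October 1905 has 31 days: 395 − 31 = 364 left.
September 1905 has 30 days: 364 − 30 = 334 left.
August 1905 has 31 days: 334 − 31 = 303 left.
July 1905 has 31 days: 303 − 31 = 272 left.
June 1905 has 30 days: 272 − 30 = 242 left.
May 1905 has 31 days: 242 − 31 = 211 left.
April 1905 has 30 days: 211 − 30 = 181 left.
March 1905 has 31 days: 181 − 31 = 150 left.
February 1905 has 28 days (1905 is not a leap year): 150 − 28 = 122 left.
January 1905 has 31 days: 122 − 31 = 91 left.
December 1904 has 31 days: 91 − 31 = 60 left.
November 1904 has 30 days: 60 − 30 = 30 left.
October 1904 has 31 days; 31 − 30 = 1 → October 1, 1904.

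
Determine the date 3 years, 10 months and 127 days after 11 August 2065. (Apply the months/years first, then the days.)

Adding 3 years, 10 months and 127 days from August 11, 2065: first the month/year part, then the days.
+3 years → 2068; month 8 + 10 = 18, which is month 6 of year 2069 → June 2069.
Day 11 is valid in June, giving June 11, 2069.
Now add 127 days from June 11, 2069.
June has 30 days, so 30 − 11 = 19 days remain after June 11, 2069; 127 − 19 = 108 left.
July 2069 has 31 days: 108 − 31 = 77 left.
August 2069 has 31 days: 77 − 31 = 46 left.
September 2069 has 30 days: 46 − 30 = 16 left.
16 days into October 2069 → October 16, 2069.

October 16, 2069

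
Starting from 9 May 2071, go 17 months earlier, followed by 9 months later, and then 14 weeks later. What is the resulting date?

Subtracting 17 months from May 9, 2071:
month 5 − 17 = -12, which is month 12 of year 2069 → December 2069.
Day 9 is valid in December, giving December 9, 2069.
Adding 9 months from December 9, 2069:
month 12 + 9 = 21, which is month 9 of year 2070 → September 2070.
Day 9 is valid in September, giving September 9, 2070.
Adding 14 weeks (= 98 days) from September 9, 2070:
September has 30 days, so 30 − 9 = 21 days remain after September 9, 2070; 98 − 21 = 77 left.
October 2070 has 31 days: 77 − 31 = 46 left.
November 2070 has 30 days: 46 − 30 = 16 left.
16 days into December 2070 → December 16, 2070.

December 16, 2070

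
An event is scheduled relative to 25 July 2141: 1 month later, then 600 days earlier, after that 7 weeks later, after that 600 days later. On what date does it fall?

October 13, 2141

Counting forward 1 month from July 25, 2141:
month 7 + 1 = 8 → August 2141.
Day 25 is valid in August, giving August 25, 2141.
Counting back 600 days from August 25, 2141:
Going back 25 days from August 25, 2141 reaches the end of the previous month; 600 − 25 = 575 left.
July 2141 has 31 days: 575 − 31 = 544 left.
June 2141 has 30 days: 544 − 30 = 514 left.
May 2141 has 31 days: 514 − 31 = 483 left.
April 2141 has 30 days: 483 − 30 = 453 left.
March 2141 has 31 days: 453 − 31 = 422 left.
February 2141 has 28 days (2141 is not a leap year): 422 − 28 = 394 left.
January 2141 has 31 days: 394 − 31 = 363 left.
December 2140 has 31 days: 363 − 31 = 332 left.
November 2140 has 30 days: 332 − 30 = 302 left.
October 2140 has 31 days: 302 − 31 = 271 left.
September 2140 has 30 days: 271 − 30 = 241 left.
August 2140 has 31 days: 241 − 31 = 210 left.
July 2140 has 31 days: 210 − 31 = 179 left.
June 2140 has 30 days: 179 − 30 = 149 left.
May 2140 has 31 days: 149 − 31 = 118 left.
April 2140 has 30 days: 118 − 30 = 88 left.
March 2140 has 31 days: 88 − 31 = 57 left.
February 2140 has 29 days (2140 is a leap year): 57 − 29 = 28 left.
January 2140 has 31 days; 31 − 28 = 3 → January 3, 2140.
Adding 7 weeks (= 49 days) from January 3, 2140:
January has 31 days, so 31 − 3 = 28 days remain after January 3, 2140; 49 − 28 = 21 left.
21 days into February 2140 → February 21, 2140.
Advancing 600 days from February 21, 2140:
February has 29 days, so 29 − 21 = 8 days remain after February 21, 2140; 600 − 8 = 592 left.
March 2140 has 31 days: 592 − 31 = 561 left.
April 2140 has 30 days: 561 − 30 = 531 left.
May 2140 has 31 days: 531 − 31 = 500 left.
June 2140 has 30 days: 500 − 30 = 470 left.
July 2140 has 31 days: 470 − 31 = 439 left.
August 2140 has 31 days: 439 − 31 = 408 left.
September 2140 has 30 days: 408 − 30 = 378 left.
October 2140 has 31 days: 378 − 31 = 347 left.
November 2140 has 30 days: 347 − 30 = 317 left.
December 2140 has 31 days: 317 − 31 = 286 left.
January 2141 has 31 days: 286 − 31 = 255 left.
February 2141 has 28 days (2141 is not a leap year): 255 − 28 = 227 left.
March 2141 has 31 days: 227 − 31 = 196 left.
April 2141 has 30 days: 196 − 30 = 166 left.
May 2141 has 31 days: 166 − 31 = 135 left.
June 2141 has 30 days: 135 − 30 = 105 left.
July 2141 has 31 days: 105 − 31 = 74 left.
August 2141 has 31 days: 74 − 31 = 43 left.
September 2141 has 30 days: 43 − 30 = 13 left.
13 days into October 2141 → October 13, 2141.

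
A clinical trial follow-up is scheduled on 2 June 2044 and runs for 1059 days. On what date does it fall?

Adding 1059 days from June 2, 2044.
June has 30 days, so 30 − 2 = 28 days remain after June 2, 2044; 1059 − 28 = 1031 left.
July 2044 has 31 days: 1031 − 31 = 1000 left.
August 2044 has 31 days: 1000 − 31 = 969 left.
September 2044 has 30 days: 969 − 30 = 939 left.
October 2044 has 31 days: 939 − 31 = 908 left.
November 2044 has 30 days: 908 − 30 = 878 left.
December 2044 has 31 days: 878 − 31 = 847 left.
January 2045 has 31 days: 847 − 31 = 816 left.
February 2045 has 28 days (2045 is not a leap year): 816 − 28 = 788 left.
March 2045 has 31 days: 788 − 31 = 757 left.
April 2045 has 30 days: 757 − 30 = 727 left.
May 2045 has 31 days: 727 − 31 = 696 left.
June 2045 has 30 days: 696 − 30 = 666 left.
July 2045 has 31 days: 666 − 31 = 635 left.
August 2045 has 31 days: 635 − 31 = 604 left.
September 2045 has 30 days: 604 − 30 = 574 left.
October 2045 has 31 days: 574 − 31 = 543 left.
November 2045 has 30 days: 543 − 30 = 513 left.
December 2045 has 31 days: 513 − 31 = 482 left.
January 2046 has 31 days: 482 − 31 = 451 left.
February 2046 has 28 days (2046 is not a leap year): 451 − 28 = 423 left.
March 2046 has 31 days: 423 − 31 = 392 left.
April 2046 has 30 days: 392 − 30 = 362 left.
May 2046 has 31 days: 362 − 31 = 331 left.
June 2046 has 30 days: 331 − 30 = 301 left.
July 2046 has 31 days: 301 − 31 = 270 left.
August 2046 has 31 days: 270 − 31 = 239 left.
September 2046 has 30 days: 239 − 30 = 209 left.
October 2046 has 31 days: 209 − 31 = 178 left.
November 2046 has 30 days: 178 − 30 = 148 left.
December 2046 has 31 days: 148 − 31 = 117 left.
January 2047 has 31 days: 117 − 31 = 86 left.
February 2047 has 28 days (2047 is not a leap year): 86 − 28 = 58 left.
March 2047 has 31 days: 58 − 31 = 27 left.
27 days into April 2047 → April 27, 2047.

April 27, 2047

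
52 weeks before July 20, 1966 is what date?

July 21, 1965

Counting back 52 weeks = 364 days from July 20, 1966.
Going back 20 days from July 20, 1966 reaches the end of the previous month; 364 − 20 = 344 left.
June 1966 has 30 days: 344 − 30 = 314 left.
May 1966 has 31 days: 314 − 31 = 283 left.
April 1966 has 30 days: 283 − 30 = 253 left.
March 1966 has 31 days: 253 − 31 = 222 left.
February 1966 has 28 days (1966 is not a leap year): 222 − 28 = 194 left.
January 1966 has 31 days: 194 − 31 = 163 left.
December 1965 has 31 days: 163 − 31 = 132 left.
November 1965 has 30 days: 132 − 30 = 102 left.
October 1965 has 31 days: 102 − 31 = 71 left.
September 1965 has 30 days: 71 − 30 = 41 left.
August 1965 has 31 days: 41 − 31 = 10 left.
July 1965 has 31 days; 31 − 10 = 21 → July 21, 1965.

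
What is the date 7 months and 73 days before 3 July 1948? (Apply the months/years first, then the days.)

Subtracting 7 months and 73 days from July 3, 1948: first the month/year part, then the days.
month 7 − 7 = 0, which is month 12 of year 1947 → December 1947.
Day 3 is valid in December, giving December 3, 1947.
Now subtract 73 days from December 3, 1947.
Going back 3 days from December 3, 1947 reaches the end of the previous month; 73 − 3 = 70 left.
November 1947 has 30 days: 70 − 30 = 40 left.
October 1947 has 31 days: 40 − 31 = 9 left.
September 1947 has 30 days; 30 − 9 = 21 → September 21, 1947.

September 21, 1947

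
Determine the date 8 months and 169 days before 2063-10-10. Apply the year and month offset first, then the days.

August 25, 2062

Counting back 8 months and 169 days from October 10, 2063: first the month/year part, then the days.
month 10 − 8 = 2 → February 2063.
Day 10 is valid in February, giving February 10, 2063.
Now subtract 169 days from February 10, 2063.
Going back 10 days from February 10, 2063 reaches the end of the previous month; 169 − 10 = 159 left.
January 2063 has 31 days: 159 − 31 = 128 left.
December 2062 has 31 days: 128 − 31 = 97 left.
November 2062 has 30 days: 97 − 30 = 67 left.
October 2062 has 31 days: 67 − 31 = 36 left.
September 2062 has 30 days: 36 − 30 = 6 left.
August 2062 has 31 days; 31 − 6 = 25 → August 25, 2062.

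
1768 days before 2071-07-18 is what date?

September 14, 2066

Subtracting 1768 days from July 18, 2071.
Going back 18 days from July 18, 2071 reaches the end of the previous month; 1768 − 18 = 1750 left.
June 2071 has 30 days: 1750 − 30 = 1720 left.
May 2071 has 31 days: 1720 − 31 = 1689 left.
April 2071 has 30 days: 1689 − 30 = 1659 left.
March 2071 has 31 days: 1659 − 31 = 1628 left.
February 2071 has 28 days (2071 is not a leap year): 1628 − 28 = 1600 left.
January 2071 has 31 days: 1600 − 31 = 1569 left.
December 2070 has 31 days: 1569 − 31 = 1538 left.
November 2070 has 30 days: 1538 − 30 = 1508 left.
October 2070 has 31 days: 1508 − 31 = 1477 left.
September 2070 has 30 days: 1477 − 30 = 1447 left.
August 2070 has 31 days: 1447 − 31 = 1416 left.
July 2070 has 31 days: 1416 − 31 = 1385 left.
June 2070 has 30 days: 1385 − 30 = 1355 left.
May 2070 has 31 days: 1355 − 31 = 1324 left.
April 2070 has 30 days: 1324 − 30 = 1294 left.
March 2070 has 31 days: 1294 − 31 = 1263 left.
February 2070 has 28 days (2070 is not a leap year): 1263 − 28 = 1235 left.
January 2070 has 31 days: 1235 − 31 = 1204 left.
December 2069 has 31 days: 1204 − 31 = 1173 left.
November 2069 has 30 days: 1173 − 30 = 1143 left.
October 2069 has 31 days: 1143 − 31 = 1112 left.
September 2069 has 30 days: 1112 − 30 = 1082 left.
August 2069 has 31 days: 1082 − 31 = 1051 left.
July 2069 has 31 days: 1051 − 31 = 1020 left.
June 2069 has 30 days: 1020 − 30 = 990 left.
May 2069 has 31 days: 990 − 31 = 959 left.
April 2069 has 30 days: 959 − 30 = 929 left.
March 2069 has 31 days: 929 − 31 = 898 left.
February 2069 has 28 days (2069 is not a leap year): 898 − 28 = 870 left.
January 2069 has 31 days: 870 − 31 = 839 left.
December 2068 has 31 days: 839 − 31 = 808 left.
November 2068 has 30 days: 808 − 30 = 778 left.
October 2068 has 31 days: 778 − 31 = 747 left.
September 2068 has 30 days: 747 − 30 = 717 left.
August 2068 has 31 days: 717 − 31 = 686 left.
July 2068 has 31 days: 686 − 31 = 655 left.
June 2068 has 30 days: 655 − 30 = 625 left.
May 2068 has 31 days: 625 − 31 = 594 left.
April 2068 has 30 days: 594 − 30 = 564 left.
March 2068 has 31 days: 564 − 31 = 533 left.
February 2068 has 29 days (2068 is a leap year): 533 − 29 = 504 left.
January 2068 has 31 days: 504 − 31 = 473 left.
December 2067 has 31 days: 473 − 31 = 442 left.
November 2067 has 30 days: 442 − 30 = 412 left.
October 2067 has 31 days: 412 − 31 = 381 left.
September 2067 has 30 days: 381 − 30 = 351 left.
August 2067 has 31 days: 351 − 31 = 320 left.
July 2067 has 31 days: 320 − 31 = 289 left.
June 2067 has 30 days: 289 − 30 = 259 left.
May 2067 has 31 days: 259 − 31 = 228 left.
April 2067 has 30 days: 228 − 30 = 198 left.
March 2067 has 31 days: 198 − 31 = 167 left.
February 2067 has 28 days (2067 is not a leap year): 167 − 28 = 139 left.
January 2067 has 31 days: 139 − 31 = 108 left.
December 2066 has 31 days: 108 − 31 = 77 left.
November 2066 has 30 days: 77 − 30 = 47 left.
October 2066 has 31 days: 47 − 31 = 16 left.
September 2066 has 30 days; 30 − 16 = 14 → September 14, 2066.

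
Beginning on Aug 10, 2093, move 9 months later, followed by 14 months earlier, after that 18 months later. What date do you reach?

September 10, 2094

Advancing 9 months from August 10, 2093:
month 8 + 9 = 17, which is month 5 of year 2094 → May 2094.
Day 10 is valid in May, giving May 10, 2094.
Subtracting 14 months from May 10, 2094:
month 5 − 14 = -9, which is month 3 of year 2093 → March 2093.
Day 10 is valid in March, giving March 10, 2093.
Counting forward 18 months from March 10, 2093:
month 3 + 18 = 21, which is month 9 of year 2094 → September 2094.
Day 10 is valid in September, giving September 10, 2094.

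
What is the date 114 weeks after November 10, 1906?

January 16, 1909

Advancing 114 weeks = 798 days from November 10, 1906.
November has 30 days, so 30 − 10 = 20 days remain after November 10, 1906; 798 − 20 = 778 left.
December 1906 has 31 days: 778 − 31 = 747 left.
January 1907 has 31 days: 747 − 31 = 716 left.
February 1907 has 28 days (1907 is not a leap year): 716 − 28 = 688 left.
March 1907 has 31 days: 688 − 31 = 657 left.
April 1907 has 30 days: 657 − 30 = 627 left.
May 1907 has 31 days: 627 − 31 = 596 left.
June 1907 has 30 days: 596 − 30 = 566 left.
July 1907 has 31 days: 566 − 31 = 535 left.
August 1907 has 31 days: 535 − 31 = 504 left.
September 1907 has 30 days: 504 − 30 = 474 left.
October 1907 has 31 days: 474 − 31 = 443 left.
November 1907 has 30 days: 443 − 30 = 413 left.
December 1907 has 31 days: 413 − 31 = 382 left.
January 1908 has 31 days: 382 − 31 = 351 left.
February 1908 has 29 days (1908 is a leap year): 351 − 29 = 322 left.
March 1908 has 31 days: 322 − 31 = 291 left.
April 1908 has 30 days: 291 − 30 = 261 left.
May 1908 has 31 days: 261 − 31 = 230 left.
June 1908 has 30 days: 230 − 30 = 200 left.
July 1908 has 31 days: 200 − 31 = 169 left.
August 1908 has 31 days: 169 − 31 = 138 left.
September 1908 has 30 days: 138 − 30 = 108 left.
October 1908 has 31 days: 108 − 31 = 77 left.
November 1908 has 30 days: 77 − 30 = 47 left.
December 1908 has 31 days: 47 − 31 = 16 left.
16 days into January 1909 → January 16, 1909.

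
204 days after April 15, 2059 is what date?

November 5, 2059

Advancing 204 days from April 15, 2059.
April has 30 days, so 30 − 15 = 15 days remain after April 15, 2059; 204 − 15 = 189 left.
May 2059 has 31 days: 189 − 31 = 158 left.
June 2059 has 30 days: 158 − 30 = 128 left.
July 2059 has 31 days: 128 − 31 = 97 left.
August 2059 has 31 days: 97 − 31 = 66 left.
September 2059 has 30 days: 66 − 30 = 36 left.
October 2059 has 31 days: 36 − 31 = 5 left.
5 days into November 2059 → November 5, 2059.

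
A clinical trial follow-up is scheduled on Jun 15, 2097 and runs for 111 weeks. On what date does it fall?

Adding 111 weeks = 777 days from June 15, 2097.
June has 30 days, so 30 − 15 = 15 days remain after June 15, 2097; 777 − 15 = 762 left.
July 2097 has 31 days: 762 − 31 = 731 left.
August 2097 has 31 days: 731 − 31 = 700 left.
September 2097 has 30 days: 700 − 30 = 670 left.
October 2097 has 31 days: 670 − 31 = 639 left.
November 2097 has 30 days: 639 − 30 = 609 left.
December 2097 has 31 days: 609 − 31 = 578 left.
January 2098 has 31 days: 578 − 31 = 547 left.
February 2098 has 28 days (2098 is not a leap year): 547 − 28 = 519 left.
March 2098 has 31 days: 519 − 31 = 488 left.
April 2098 has 30 days: 488 − 30 = 458 left.
May 2098 has 31 days: 458 − 31 = 427 left.
June 2098 has 30 days: 427 − 30 = 397 left.
July 2098 has 31 days: 397 − 31 = 366 left.
August 2098 has 31 days: 366 − 31 = 335 left.
September 2098 has 30 days: 335 − 30 = 305 left.
October 2098 has 31 days: 305 − 31 = 274 left.
November 2098 has 30 days: 274 − 30 = 244 left.
December 2098 has 31 days: 244 − 31 = 213 left.
January 2099 has 31 days: 213 − 31 = 182 left.
February 2099 has 28 days (2099 is not a leap year): 182 − 28 = 154 left.
March 2099 has 31 days: 154 − 31 = 123 left.
April 2099 has 30 days: 123 − 30 = 93 left.
May 2099 has 31 days: 93 − 31 = 62 left.
June 2099 has 30 days: 62 − 30 = 32 left.
July 2099 has 31 days: 32 − 31 = 1 left.
1 day into August 2099 → August 1, 2099.

August 1, 2099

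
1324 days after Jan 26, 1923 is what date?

September 11, 1926

Advancing 1324 days from January 26, 1923.
January has 31 days, so 31 − 26 = 5 days remain after January 26, 1923; 1324 − 5 = 1319 left.
February 1923 has 28 days (1923 is not a leap year): 1319 − 28 = 1291 left.
March 1923 has 31 days: 1291 − 31 = 1260 left.
April 1923 has 30 days: 1260 − 30 = 1230 left.
May 1923 has 31 days: 1230 − 31 = 1199 left.
June 1923 has 30 days: 1199 − 30 = 1169 left.
July 1923 has 31 days: 1169 − 31 = 1138 left.
August 1923 has 31 days: 1138 − 31 = 1107 left.
September 1923 has 30 days: 1107 − 30 = 1077 left.
October 1923 has 31 days: 1077 − 31 = 1046 left.
November 1923 has 30 days: 1046 − 30 = 1016 left.
December 1923 has 31 days: 1016 − 31 = 985 left.
January 1924 has 31 days: 985 − 31 = 954 left.
February 1924 has 29 days (1924 is a leap year): 954 − 29 = 925 left.
March 1924 has 31 days: 925 − 31 = 894 left.
April 1924 has 30 days: 894 − 30 = 864 left.
May 1924 has 31 days: 864 − 31 = 833 left.
June 1924 has 30 days: 833 − 30 = 803 left.
July 1924 has 31 days: 803 − 31 = 772 left.
August 1924 has 31 days: 772 − 31 = 741 left.
September 1924 has 30 days: 741 − 30 = 711 left.
October 1924 has 31 days: 711 − 31 = 680 left.
November 1924 has 30 days: 680 − 30 = 650 left.
December 1924 has 31 days: 650 − 31 = 619 left.
January 1925 has 31 days: 619 − 31 = 588 left.
February 1925 has 28 days (1925 is not a leap year): 588 − 28 = 560 left.
March 1925 has 31 days: 560 − 31 = 529 left.
April 1925 has 30 days: 529 − 30 = 499 left.
May 1925 has 31 days: 499 − 31 = 468 left.
June 1925 has 30 days: 468 − 30 = 438 left.
July 1925 has 31 days: 438 − 31 = 407 left.
August 1925 has 31 days: 407 − 31 = 376 left.
September 1925 has 30 days: 376 − 30 = 346 left.
October 1925 has 31 days: 346 − 31 = 315 left.
November 1925 has 30 days: 315 − 30 = 285 left.
December 1925 has 31 days: 285 − 31 = 254 left.
January 1926 has 31 days: 254 − 31 = 223 left.
February 1926 has 28 days (1926 is not a leap year): 223 − 28 = 195 left.
March 1926 has 31 days: 195 − 31 = 164 left.
April 1926 has 30 days: 164 − 30 = 134 left.
May 1926 has 31 days: 134 − 31 = 103 left.
June 1926 has 30 days: 103 − 30 = 73 left.
July 1926 has 31 days: 73 − 31 = 42 left.
August 1926 has 31 days: 42 − 31 = 11 left.
11 days into September 1926 → September 11, 1926.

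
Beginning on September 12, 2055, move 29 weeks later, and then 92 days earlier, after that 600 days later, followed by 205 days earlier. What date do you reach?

January 30, 2057

Adding 29 weeks (= 203 days) from September 12, 2055:
September has 30 days, so 30 − 12 = 18 days remain after September 12, 2055; 203 − 18 = 185 left.
October 2055 has 31 days: 185 − 31 = 154 left.
November 2055 has 30 days: 154 − 30 = 124 left.
December 2055 has 31 days: 124 − 31 = 93 left.
January 2056 has 31 days: 93 − 31 = 62 left.
February 2056 has 29 days (2056 is a leap year): 62 − 29 = 33 left.
March 2056 has 31 days: 33 − 31 = 2 left.
2 days into April 2056 → April 2, 2056.
Subtracting 92 days from April 2, 2056:
Going back 2 days from April 2, 2056 reaches the end of the previous month; 92 − 2 = 90 left.
March 2056 has 31 days: 90 − 31 = 59 left.
February 2056 has 29 days (2056 is a leap year): 59 − 29 = 30 left.
January 2056 has 31 days; 31 − 30 = 1 → January 1, 2056.
Advancing 600 days from January 1, 2056:
January has 31 days, so 31 − 1 = 30 days remain after January 1, 2056; 600 − 30 = 570 left.
February 2056 has 29 days (2056 is a leap year): 570 − 29 = 541 left.
March 2056 has 31 days: 541 − 31 = 510 left.
April 2056 has 30 days: 510 − 30 = 480 left.
May 2056 has 31 days: 480 − 31 = 449 left.
June 2056 has 30 days: 449 − 30 = 419 left.
July 2056 has 31 days: 419 − 31 = 388 left.
August 2056 has 31 days: 388 − 31 = 357 left.
September 2056 has 30 days: 357 − 30 = 327 left.
October 2056 has 31 days: 327 − 31 = 296 left.
November 2056 has 30 days: 296 − 30 = 266 left.
December 2056 has 31 days: 266 − 31 = 235 left.
January 2057 has 31 days: 235 − 31 = 204 left.
February 2057 has 28 days (2057 is not a leap year): 204 − 28 = 176 left.
March 2057 has 31 days: 176 − 31 = 145 left.
April 2057 has 30 days: 145 − 30 = 115 left.
May 2057 has 31 days: 115 − 31 = 84 left.
June 2057 has 30 days: 84 − 30 = 54 left.
July 2057 has 31 days: 54 − 31 = 23 left.
23 days into August 2057 → August 23, 2057.
Counting back 205 days from August 23, 2057:
Going back 23 days from August 23, 2057 reaches the end of the previous month; 205 − 23 = 182 left.
July 2057 has 31 days: 182 − 31 = 151 left.
June 2057 has 30 days: 151 − 30 = 121 left.
May 2057 has 31 days: 121 − 31 = 90 left.
April 2057 has 30 days: 90 − 30 = 60 left.
March 2057 has 31 days: 60 − 31 = 29 left.
February 2057 has 28 days (2057 is not a leap year): 29 − 28 = 1 left.
January 2057 has 31 days; 31 − 1 = 30 → January 30, 2057.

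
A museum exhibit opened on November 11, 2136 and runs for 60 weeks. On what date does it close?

Advancing 60 weeks = 420 days from November 11, 2136.
November has 30 days, so 30 − 11 = 19 days remain after November 11, 2136; 420 − 19 = 401 left.
December 2136 has 31 days: 401 − 31 = 370 left.
January 2137 has 31 days: 370 − 31 = 339 left.
February 2137 has 28 days (2137 is not a leap year): 339 − 28 = 311 left.
March 2137 has 31 days: 311 − 31 = 280 left.
April 2137 has 30 days: 280 − 30 = 250 left.
May 2137 has 31 days: 250 − 31 = 219 left.
June 2137 has 30 days: 219 − 30 = 189 left.
July 2137 has 31 days: 189 − 31 = 158 left.
August 2137 has 31 days: 158 − 31 = 127 left.
September 2137 has 30 days: 127 − 30 = 97 left.
October 2137 has 31 days: 97 − 31 = 66 left.
November 2137 has 30 days: 66 − 30 = 36 left.
December 2137 has 31 days: 36 − 31 = 5 left.
5 days into January 2138 → January 5, 2138.

January 5, 2138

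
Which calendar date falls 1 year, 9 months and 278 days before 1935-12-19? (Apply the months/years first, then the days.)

Counting back 1 year, 9 months and 278 days from December 19, 1935: first the month/year part, then the days.
-1 year → 1934; month 12 − 9 = 3 → March 1934.
Day 19 is valid in March, giving March 19, 1934.
Now subtract 278 days from March 19, 1934.
Going back 19 days from March 19, 1934 reaches the end of the previous month; 278 − 19 = 259 left.
February 1934 has 28 days (1934 is not a leap year): 259 − 28 = 231 left.
January 1934 has 31 days: 231 − 31 = 200 left.
December 1933 has 31 days: 200 − 31 = 169 left.
November 1933 has 30 days: 169 − 30 = 139 left.
October 1933 has 31 days: 139 − 31 = 108 left.
September 1933 has 30 days: 108 − 30 = 78 left.
August 1933 has 31 days: 78 − 31 = 47 left.
July 1933 has 31 days: 47 − 31 = 16 left.
June 1933 has 30 days; 30 − 16 = 14 → June 14, 1933.

June 14, 1933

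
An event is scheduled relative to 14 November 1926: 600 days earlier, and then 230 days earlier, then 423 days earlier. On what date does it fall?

Counting back 600 days from November 14, 1926:
Going back 14 days from November 14, 1926 reaches the end of the previous month; 600 − 14 = 586 left.
October 1926 has 31 days: 586 − 31 = 555 left.
September 1926 has 30 days: 555 − 30 = 525 left.
August 1926 has 31 days: 525 − 31 = 494 left.
July 1926 has 31 days: 494 − 31 = 463 left.
June 1926 has 30 days: 463 − 30 = 433 left.
May 1926 has 31 days: 433 − 31 = 402 left.
April 1926 has 30 days: 402 − 30 = 372 left.
March 1926 has 31 days: 372 − 31 = 341 left.
February 1926 has 28 days (1926 is not a leap year): 341 − 28 = 313 left.
January 1926 has 31 days: 313 − 31 = 282 left.
December 1925 has 31 days: 282 − 31 = 251 left.
November 1925 has 30 days: 251 − 30 = 221 left.
October 1925 has 31 days: 221 − 31 = 190 left.
September 1925 has 30 days: 190 − 30 = 160 left.
August 1925 has 31 days: 160 − 31 = 129 left.
July 1925 has 31 days: 129 − 31 = 98 left.
June 1925 has 30 days: 98 − 30 = 68 left.
May 1925 has 31 days: 68 − 31 = 37 left.
April 1925 has 30 days: 37 − 30 = 7 left.
March 1925 has 31 days; 31 − 7 = 24 → March 24, 1925.
Subtracting 230 days from March 24, 1925:
Going back 24 days from March 24, 1925 reaches the end of the previous month; 230 − 24 = 206 left.
February 1925 has 28 days (1925 is not a leap year): 206 − 28 = 178 left.
January 1925 has 31 days: 178 − 31 = 147 left.
December 1924 has 31 days: 147 − 31 = 116 left.
November 1924 has 30 days: 116 − 30 = 86 left.
October 1924 has 31 days: 86 − 31 = 55 left.
September 1924 has 30 days: 55 − 30 = 25 left.
August 1924 has 31 days; 31 − 25 = 6 → August 6, 1924.
Subtracting 423 days from August 6, 1924:
Going back 6 days from August 6, 1924 reaches the end of the previous month; 423 − 6 = 417 left.
July 1924 has 31 days: 417 − 31 = 386 left.
June 1924 has 30 days: 386 − 30 = 356 left.
May 1924 has 31 days: 356 − 31 = 325 left.
April 1924 has 30 days: 325 − 30 = 295 left.
March 1924 has 31 days: 295 − 31 = 264 left.
February 1924 has 29 days (1924 is a leap year): 264 − 29 = 235 left.
January 1924 has 31 days: 235 − 31 = 204 left.
December 1923 has 31 days: 204 − 31 = 173 left.
November 1923 has 30 days: 173 − 30 = 143 left.
October 1923 has 31 days: 143 − 31 = 112 left.
September 1923 has 30 days: 112 − 30 = 82 left.
August 1923 has 31 days: 82 − 31 = 51 left.
July 1923 has 31 days: 51 − 31 = 20 left.
June 1923 has 30 days; 30 − 20 = 10 → June 10, 1923.

June 10, 1923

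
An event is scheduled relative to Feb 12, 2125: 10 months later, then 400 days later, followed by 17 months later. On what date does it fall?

Adding 10 months from February 12, 2125:
month 2 + 10 = 12 → December 2125.
Day 12 is valid in December, giving December 12, 2125.
Counting forward 400 days from December 12, 2125:
December has 31 days, so 31 − 12 = 19 days remain after December 12, 2125; 400 − 19 = 381 left.
January 2126 has 31 days: 381 − 31 = 350 left.
February 2126 has 28 days (2126 is not a leap year): 350 − 28 = 322 left.
March 2126 has 31 days: 322 − 31 = 291 left.
April 2126 has 30 days: 291 − 30 = 261 left.
May 2126 has 31 days: 261 − 31 = 230 left.
June 2126 has 30 days: 230 − 30 = 200 left.
July 2126 has 31 days: 200 − 31 = 169 left.
August 2126 has 31 days: 169 − 31 = 138 left.
September 2126 has 30 days: 138 − 30 = 108 left.
October 2126 has 31 days: 108 − 31 = 77 left.
November 2126 has 30 days: 77 − 30 = 47 left.
December 2126 has 31 days: 47 − 31 = 16 left.
16 days into January 2127 → January 16, 2127.
Counting forward 17 months from January 16, 2127:
month 1 + 17 = 18, which is month 6 of year 2128 → June 2128.
Day 16 is valid in June, giving June 16, 2128.

June 16, 2128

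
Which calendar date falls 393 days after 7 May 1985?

Advancing 393 days from May 7, 1985.
May has 31 days, so 31 − 7 = 24 days remain after May 7, 1985; 393 − 24 = 369 left.
June 1985 has 30 days: 369 − 30 = 339 left.
July 1985 has 31 days: 339 − 31 = 308 left.
August 1985 has 31 days: 308 − 31 = 277 left.
September 1985 has 30 days: 277 − 30 = 247 left.
October 1985 has 31 days: 247 − 31 = 216 left.
November 1985 has 30 days: 216 − 30 = 186 left.
December 1985 has 31 days: 186 − 31 = 155 left.
January 1986 has 31 days: 155 − 31 = 124 left.
February 1986 has 28 days (1986 is not a leap year): 124 − 28 = 96 left.
March 1986 has 31 days: 96 − 31 = 65 left.
April 1986 has 30 days: 65 − 30 = 35 left.
May 1986 has 31 days: 35 − 31 = 4 left.
4 days into June 1986 → June 4, 1986.

June 4, 1986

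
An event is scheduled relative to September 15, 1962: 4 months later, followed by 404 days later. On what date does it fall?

Counting forward 4 months from September 15, 1962:
month 9 + 4 = 13, which is month 1 of year 1963 → January 1963.
Day 15 is valid in January, giving January 15, 1963.
Adding 404 days from January 15, 1963:
January has 31 days, so 31 − 15 = 16 days remain after January 15, 1963; 404 − 16 = 388 left.
February 1963 has 28 days (1963 is not a leap year): 388 − 28 = 360 left.
March 1963 has 31 days: 360 − 31 = 329 left.
April 1963 has 30 days: 329 − 30 = 299 left.
May 1963 has 31 days: 299 − 31 = 268 left.
June 1963 has 30 days: 268 − 30 = 238 left.
July 1963 has 31 days: 238 − 31 = 207 left.
August 1963 has 31 days: 207 − 31 = 176 left.
September 1963 has 30 days: 176 − 30 = 146 left.
October 1963 has 31 days: 146 − 31 = 115 left.
November 1963 has 30 days: 115 − 30 = 85 left.
December 1963 has 31 days: 85 − 31 = 54 left.
January 1964 has 31 days: 54 − 31 = 23 left.
23 days into February 1964 → February 23, 1964.

February 23, 1964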